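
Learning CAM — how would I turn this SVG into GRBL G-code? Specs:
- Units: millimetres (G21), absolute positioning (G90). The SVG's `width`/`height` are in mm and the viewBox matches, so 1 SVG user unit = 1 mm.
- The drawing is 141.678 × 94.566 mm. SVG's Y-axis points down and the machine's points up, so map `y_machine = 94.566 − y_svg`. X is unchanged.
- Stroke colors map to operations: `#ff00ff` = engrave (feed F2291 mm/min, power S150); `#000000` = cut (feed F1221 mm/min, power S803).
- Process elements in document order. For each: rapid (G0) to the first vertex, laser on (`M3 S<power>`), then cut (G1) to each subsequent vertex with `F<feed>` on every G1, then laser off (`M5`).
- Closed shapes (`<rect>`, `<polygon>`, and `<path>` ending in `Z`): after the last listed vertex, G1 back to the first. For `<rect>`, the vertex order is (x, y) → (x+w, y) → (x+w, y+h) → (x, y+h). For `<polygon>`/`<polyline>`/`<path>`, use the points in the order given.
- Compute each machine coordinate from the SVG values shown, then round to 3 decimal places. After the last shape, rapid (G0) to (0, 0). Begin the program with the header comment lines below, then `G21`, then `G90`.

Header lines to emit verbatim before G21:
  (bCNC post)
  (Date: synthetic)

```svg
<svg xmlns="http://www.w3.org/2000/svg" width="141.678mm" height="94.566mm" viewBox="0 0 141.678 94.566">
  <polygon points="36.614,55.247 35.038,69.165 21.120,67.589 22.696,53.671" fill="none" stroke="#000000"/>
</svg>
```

(bCNC post)
(Date: synthetic)
G21
G90
G0 X36.614 Y39.319
M3 S803
G1 X35.038 Y25.401 F1221
G1 X21.120 Y26.977 F1221
G1 X22.696 Y40.895 F1221
G1 X36.614 Y39.319 F1221
M5
G0 X0.000 Y0.000

1 u = 1 mm; y_m = 94.566 − y.

[1] `<polygon>` regular polygon, #000000→cut S803 F1221: (36.614,39.319) → (35.038,25.401) → (21.120,26.977) → (22.696,40.895) → (36.614,39.319) (closed)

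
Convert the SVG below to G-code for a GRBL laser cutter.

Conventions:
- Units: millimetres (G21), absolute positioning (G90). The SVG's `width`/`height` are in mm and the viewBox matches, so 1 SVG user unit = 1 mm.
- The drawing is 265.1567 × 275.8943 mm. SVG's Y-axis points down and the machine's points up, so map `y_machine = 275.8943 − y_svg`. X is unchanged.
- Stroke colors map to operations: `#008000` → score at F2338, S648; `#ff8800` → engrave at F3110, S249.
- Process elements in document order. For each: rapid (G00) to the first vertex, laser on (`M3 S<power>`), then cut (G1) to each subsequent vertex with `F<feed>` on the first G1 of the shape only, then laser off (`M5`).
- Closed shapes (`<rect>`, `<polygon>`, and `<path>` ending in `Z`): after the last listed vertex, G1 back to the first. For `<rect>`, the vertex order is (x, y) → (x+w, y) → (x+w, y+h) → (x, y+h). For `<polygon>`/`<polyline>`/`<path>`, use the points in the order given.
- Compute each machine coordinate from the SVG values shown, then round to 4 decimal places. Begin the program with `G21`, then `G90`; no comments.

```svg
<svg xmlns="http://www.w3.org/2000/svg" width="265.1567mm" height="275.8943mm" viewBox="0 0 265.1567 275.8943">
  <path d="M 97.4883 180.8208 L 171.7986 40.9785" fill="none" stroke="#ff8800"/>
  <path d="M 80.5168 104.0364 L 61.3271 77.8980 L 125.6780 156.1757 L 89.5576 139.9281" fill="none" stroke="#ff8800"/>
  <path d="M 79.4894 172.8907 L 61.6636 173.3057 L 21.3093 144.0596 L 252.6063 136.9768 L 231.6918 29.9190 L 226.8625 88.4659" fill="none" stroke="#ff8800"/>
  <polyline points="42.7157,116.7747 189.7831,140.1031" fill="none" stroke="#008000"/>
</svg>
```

viewBox `0 0 265.1567 275.8943` with mm width/height → 1 unit = 1 mm. Flip: y_m = 275.8943 − y_svg.

**Shape 1** — `<path>` line segment, stroke `#ff8800` → engrave (S249, F3110). Machine vertices: (97.4883,95.0735) → (171.7986,234.9158). Open path.

**Shape 2** — `<path>` open polyline, stroke `#ff8800` → engrave (S249, F3110). Machine vertices: (80.5168,171.8579) → (61.3271,197.9963) → (125.6780,119.7186) → (89.5576,135.9662). Open path.

**Shape 3** — `<path>` open polyline, stroke `#ff8800` → engrave (S249, F3110). Machine vertices: (79.4894,103.0036) → (61.6636,102.5886) → (21.3093,131.8347) → (252.6063,138.9175) → (231.6918,245.9753) → (226.8625,187.4284). Open path.

**Shape 4** — `<polyline>` line segment, stroke `#008000` → score (S648, F2338). Machine vertices: (42.7157,159.1196) → (189.7831,135.7912). Open path.

G21
G90
G00 X97.4883 Y95.0735
M3 S249
G1 X171.7986 Y234.9158 F3110
M5
G00 X80.5168 Y171.8579
M3 S249
G1 X61.3271 Y197.9963 F3110
G1 X125.6780 Y119.7186
G1 X89.5576 Y135.9662
M5
G00 X79.4894 Y103.0036
M3 S249
G1 X61.6636 Y102.5886 F3110
G1 X21.3093 Y131.8347
G1 X252.6063 Y138.9175
G1 X231.6918 Y245.9753
G1 X226.8625 Y187.4284
M5
G00 X42.7157 Y159.1196
M3 S648
G1 X189.7831 Y135.7912 F2338
M5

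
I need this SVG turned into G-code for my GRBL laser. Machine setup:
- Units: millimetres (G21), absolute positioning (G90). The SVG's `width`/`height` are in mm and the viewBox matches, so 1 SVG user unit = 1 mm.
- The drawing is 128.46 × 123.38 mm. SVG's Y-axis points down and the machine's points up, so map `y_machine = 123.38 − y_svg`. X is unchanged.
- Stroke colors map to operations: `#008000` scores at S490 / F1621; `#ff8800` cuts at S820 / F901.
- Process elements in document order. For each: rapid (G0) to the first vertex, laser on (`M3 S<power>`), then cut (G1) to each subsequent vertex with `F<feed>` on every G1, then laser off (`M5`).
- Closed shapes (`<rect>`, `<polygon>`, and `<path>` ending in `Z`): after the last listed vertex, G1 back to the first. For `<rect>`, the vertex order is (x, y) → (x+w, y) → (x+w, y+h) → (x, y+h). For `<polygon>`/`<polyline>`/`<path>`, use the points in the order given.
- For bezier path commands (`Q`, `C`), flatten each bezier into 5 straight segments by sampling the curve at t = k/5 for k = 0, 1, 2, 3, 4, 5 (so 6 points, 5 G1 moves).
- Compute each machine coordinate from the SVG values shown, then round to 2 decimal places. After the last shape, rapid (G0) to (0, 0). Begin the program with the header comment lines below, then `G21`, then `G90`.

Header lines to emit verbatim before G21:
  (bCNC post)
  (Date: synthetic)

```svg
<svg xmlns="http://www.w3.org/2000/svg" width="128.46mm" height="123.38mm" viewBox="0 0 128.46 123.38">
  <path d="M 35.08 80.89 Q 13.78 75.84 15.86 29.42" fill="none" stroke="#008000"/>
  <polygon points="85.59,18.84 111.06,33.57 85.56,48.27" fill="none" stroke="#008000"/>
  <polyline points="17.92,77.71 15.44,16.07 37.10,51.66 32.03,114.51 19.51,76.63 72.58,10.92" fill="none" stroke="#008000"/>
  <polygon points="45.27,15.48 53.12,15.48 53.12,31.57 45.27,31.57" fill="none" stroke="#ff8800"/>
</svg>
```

(bCNC post)
(Date: synthetic)
G21
G90
G0 X35.08 Y42.49
M3 S490
G1 X27.50 Y46.16 F1621
G1 X21.78 Y53.15 F1621
G1 X17.94 Y63.44 F1621
G1 X15.96 Y77.05 F1621
G1 X15.86 Y93.96 F1621
M5
G0 X85.59 Y104.54
M3 S490
G1 X111.06 Y89.81 F1621
G1 X85.56 Y75.11 F1621
G1 X85.59 Y104.54 F1621
M5
G0 X17.92 Y45.67
M3 S490
G1 X15.44 Y107.31 F1621
G1 X37.10 Y71.72 F1621
G1 X32.03 Y8.87 F1621
G1 X19.51 Y46.75 F1621
G1 X72.58 Y112.46 F1621
M5
G0 X45.27 Y107.90
M3 S820
G1 X53.12 Y107.90 F901
G1 X53.12 Y91.81 F901
G1 X45.27 Y91.81 F901
G1 X45.27 Y107.90 F901
M5
G0 X0.00 Y0.00

1 u = 1 mm; y_m = 123.38 − y.

[1] `<path>` quadratic bezier, #008000→score S490 F1621: (35.08,42.49) → (27.50,46.16) → (21.78,53.15) → (17.94,63.44) → (15.96,77.05) → (15.86,93.96)

[2] `<polygon>` regular polygon, #008000→score S490 F1621: (85.59,104.54) → (111.06,89.81) → (85.56,75.11) → (85.59,104.54) (closed)

[3] `<polyline>` open polyline, #008000→score S490 F1621: (17.92,45.67) → (15.44,107.31) → (37.10,71.72) → (32.03,8.87) → (19.51,46.75) → (72.58,112.46)

[4] `<polygon>` rectangle, #ff8800→cut S820 F901: (45.27,107.90) → (53.12,107.90) → (53.12,91.81) → (45.27,91.81) → (45.27,107.90) (closed)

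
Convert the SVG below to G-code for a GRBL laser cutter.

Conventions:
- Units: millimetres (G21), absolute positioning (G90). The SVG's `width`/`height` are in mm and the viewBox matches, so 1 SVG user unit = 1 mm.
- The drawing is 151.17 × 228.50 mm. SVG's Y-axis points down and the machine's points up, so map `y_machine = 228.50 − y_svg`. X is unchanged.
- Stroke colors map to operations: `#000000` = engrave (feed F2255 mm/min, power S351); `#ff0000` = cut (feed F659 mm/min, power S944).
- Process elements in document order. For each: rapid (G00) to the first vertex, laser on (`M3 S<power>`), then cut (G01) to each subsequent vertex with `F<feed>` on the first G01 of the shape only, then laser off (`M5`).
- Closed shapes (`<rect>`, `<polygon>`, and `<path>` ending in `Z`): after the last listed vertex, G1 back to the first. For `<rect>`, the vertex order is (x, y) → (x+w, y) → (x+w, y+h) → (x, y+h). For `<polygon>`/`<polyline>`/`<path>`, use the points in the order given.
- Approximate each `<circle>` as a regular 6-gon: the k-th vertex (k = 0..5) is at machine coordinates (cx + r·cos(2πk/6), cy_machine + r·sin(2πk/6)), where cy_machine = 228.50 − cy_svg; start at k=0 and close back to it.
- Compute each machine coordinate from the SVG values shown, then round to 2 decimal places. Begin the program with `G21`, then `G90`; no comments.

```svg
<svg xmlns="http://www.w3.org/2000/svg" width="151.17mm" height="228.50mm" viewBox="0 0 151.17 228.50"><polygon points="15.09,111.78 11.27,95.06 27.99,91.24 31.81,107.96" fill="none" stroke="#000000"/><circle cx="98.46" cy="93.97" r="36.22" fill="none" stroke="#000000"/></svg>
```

G21
G90
G00 X15.09 Y116.72
M3 S351
G01 X11.27 Y133.44 F2255
G01 X27.99 Y137.26
G01 X31.81 Y120.54
G01 X15.09 Y116.72
M5
G00 X134.68 Y134.53
M3 S351
G01 X116.57 Y165.90 F2255
G01 X80.35 Y165.90
G01 X62.24 Y134.53
G01 X80.35 Y103.16
G01 X116.57 Y103.16
G01 X134.68 Y134.53
M5

1 u = 1 mm; y_m = 228.50 − y.

[1] `<polygon>` regular polygon, #000000→engrave S351 F2255: (15.09,116.72) → (11.27,133.44) → (27.99,137.26) → (31.81,120.54) → (15.09,116.72) (closed)

[2] `<circle>` circle, #000000→engrave S351 F2255: (134.68,134.53) → (116.57,165.90) → (80.35,165.90) → (62.24,134.53) → (80.35,103.16) → (116.57,103.16) → (134.68,134.53) (closed)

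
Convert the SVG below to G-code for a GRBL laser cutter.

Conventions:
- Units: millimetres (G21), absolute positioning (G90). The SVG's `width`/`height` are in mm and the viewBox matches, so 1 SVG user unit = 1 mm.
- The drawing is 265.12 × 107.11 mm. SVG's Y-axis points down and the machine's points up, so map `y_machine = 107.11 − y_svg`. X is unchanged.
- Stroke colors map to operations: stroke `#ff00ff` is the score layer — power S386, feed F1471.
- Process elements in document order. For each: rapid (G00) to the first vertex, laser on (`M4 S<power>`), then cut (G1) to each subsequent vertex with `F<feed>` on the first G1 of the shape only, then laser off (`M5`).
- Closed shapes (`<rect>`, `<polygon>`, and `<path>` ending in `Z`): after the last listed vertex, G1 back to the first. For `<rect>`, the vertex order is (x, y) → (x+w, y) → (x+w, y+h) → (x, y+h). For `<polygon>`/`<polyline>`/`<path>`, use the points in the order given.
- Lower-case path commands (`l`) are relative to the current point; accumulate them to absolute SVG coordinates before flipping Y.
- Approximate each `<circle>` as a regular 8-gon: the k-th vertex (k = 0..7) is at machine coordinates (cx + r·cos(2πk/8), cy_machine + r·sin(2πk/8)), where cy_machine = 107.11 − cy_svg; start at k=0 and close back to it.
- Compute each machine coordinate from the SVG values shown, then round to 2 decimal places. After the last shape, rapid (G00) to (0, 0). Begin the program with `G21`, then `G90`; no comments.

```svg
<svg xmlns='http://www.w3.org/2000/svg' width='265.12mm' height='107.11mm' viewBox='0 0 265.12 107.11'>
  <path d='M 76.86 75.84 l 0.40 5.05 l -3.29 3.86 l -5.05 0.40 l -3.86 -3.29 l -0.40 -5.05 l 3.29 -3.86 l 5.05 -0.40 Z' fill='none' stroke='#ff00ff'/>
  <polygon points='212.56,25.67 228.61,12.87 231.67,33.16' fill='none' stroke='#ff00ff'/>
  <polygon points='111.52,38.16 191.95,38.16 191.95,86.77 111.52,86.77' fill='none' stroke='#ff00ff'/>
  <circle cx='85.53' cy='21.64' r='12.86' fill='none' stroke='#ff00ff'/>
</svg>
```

G21
G90
G00 X76.86 Y31.27
M4 S386
G1 X77.26 Y26.22 F1471
G1 X73.97 Y22.36
G1 X68.92 Y21.96
G1 X65.06 Y25.25
G1 X64.66 Y30.30
G1 X67.95 Y34.16
G1 X73.00 Y34.56
G1 X76.86 Y31.27
M5
G00 X212.56 Y81.44
M4 S386
G1 X228.61 Y94.24 F1471
G1 X231.67 Y73.95
G1 X212.56 Y81.44
M5
G00 X111.52 Y68.95
M4 S386
G1 X191.95 Y68.95 F1471
G1 X191.95 Y20.34
G1 X111.52 Y20.34
G1 X111.52 Y68.95
M5
G00 X98.39 Y85.47
M4 S386
G1 X94.62 Y94.56 F1471
G1 X85.53 Y98.33
G1 X76.44 Y94.56
G1 X72.67 Y85.47
G1 X76.44 Y76.38
G1 X85.53 Y72.61
G1 X94.62 Y76.38
G1 X98.39 Y85.47
M5
G00 X0.00 Y0.00

Since the viewBox matches the mm dimensions, user units are millimetres directly. The only transform is the Y-flip y_m = 107.11 − y_svg.

Shape 1 is a regular polygon drawn with `<path>`. Its stroke #ff00ff means score at S386, F1471. After flipping Y the toolpath is (76.86,31.27) → (77.26,26.22) → (73.97,22.36) → (68.92,21.96) → (65.06,25.25) → (64.66,30.30) → (67.95,34.16) → (73.00,34.56) → (76.86,31.27), returning to the start.

Shape 2 is a regular polygon drawn with `<polygon>`. Its stroke #ff00ff means score at S386, F1471. After flipping Y the toolpath is (212.56,81.44) → (228.61,94.24) → (231.67,73.95) → (212.56,81.44), returning to the start.

Shape 3 is a rectangle drawn with `<polygon>`. Its stroke #ff00ff means score at S386, F1471. After flipping Y the toolpath is (111.52,68.95) → (191.95,68.95) → (191.95,20.34) → (111.52,20.34) → (111.52,68.95), returning to the start.

Shape 4 is a circle drawn with `<circle>`. Its stroke #ff00ff means score at S386, F1471. After flipping Y the toolpath is (98.39,85.47) → (94.62,94.56) → (85.53,98.33) → (76.44,94.56) → (72.67,85.47) → (76.44,76.38) → (85.53,72.61) → (94.62,76.38) → (98.39,85.47), returning to the start.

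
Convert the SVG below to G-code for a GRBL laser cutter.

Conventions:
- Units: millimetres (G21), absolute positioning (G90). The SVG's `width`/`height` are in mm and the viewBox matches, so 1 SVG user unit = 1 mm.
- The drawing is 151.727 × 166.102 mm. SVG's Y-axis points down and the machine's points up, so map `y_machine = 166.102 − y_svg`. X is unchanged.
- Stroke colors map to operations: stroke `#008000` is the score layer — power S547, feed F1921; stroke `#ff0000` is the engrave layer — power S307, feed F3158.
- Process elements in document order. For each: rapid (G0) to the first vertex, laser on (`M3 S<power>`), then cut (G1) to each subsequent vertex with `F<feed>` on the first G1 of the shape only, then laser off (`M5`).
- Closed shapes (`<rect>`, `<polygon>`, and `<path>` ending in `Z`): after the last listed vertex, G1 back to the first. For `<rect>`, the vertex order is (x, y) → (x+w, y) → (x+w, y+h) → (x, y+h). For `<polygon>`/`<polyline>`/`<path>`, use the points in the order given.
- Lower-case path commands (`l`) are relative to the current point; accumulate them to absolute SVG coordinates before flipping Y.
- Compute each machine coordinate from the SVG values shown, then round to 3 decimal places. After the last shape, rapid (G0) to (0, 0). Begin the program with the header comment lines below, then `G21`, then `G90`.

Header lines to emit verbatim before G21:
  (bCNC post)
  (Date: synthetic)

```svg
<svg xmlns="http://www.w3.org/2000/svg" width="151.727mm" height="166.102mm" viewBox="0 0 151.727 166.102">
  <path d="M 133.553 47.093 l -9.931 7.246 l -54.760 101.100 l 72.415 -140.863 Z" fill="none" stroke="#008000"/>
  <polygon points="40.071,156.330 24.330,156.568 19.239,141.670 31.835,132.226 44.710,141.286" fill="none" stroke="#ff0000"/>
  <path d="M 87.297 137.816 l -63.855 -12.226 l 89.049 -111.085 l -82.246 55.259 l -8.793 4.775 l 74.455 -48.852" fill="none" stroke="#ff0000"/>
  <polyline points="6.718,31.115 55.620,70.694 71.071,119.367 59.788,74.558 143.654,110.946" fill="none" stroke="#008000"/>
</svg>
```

1 u = 1 mm; y_m = 166.102 − y.

[1] `<path>` closed polygon, #008000→score S547 F1921: (133.553,119.009) → (123.622,111.763) → (68.862,10.663) → (141.277,151.526) → (133.553,119.009) (closed)

[2] `<polygon>` regular polygon, #ff0000→engrave S307 F3158: (40.071,9.772) → (24.330,9.534) → (19.239,24.432) → (31.835,33.876) → (44.710,24.816) → (40.071,9.772) (closed)

[3] `<path>` open polyline, #ff0000→engrave S307 F3158: (87.297,28.286) → (23.442,40.512) → (112.491,151.597) → (30.245,96.338) → (21.452,91.563) → (95.907,140.415)

[4] `<polyline>` open polyline, #008000→score S547 F1921: (6.718,134.987) → (55.620,95.408) → (71.071,46.735) → (59.788,91.544) → (143.654,55.156)

(bCNC post)
(Date: synthetic)
G21
G90
G0 X133.553 Y119.009
M3 S547
G1 X123.622 Y111.763 F1921
G1 X68.862 Y10.663
G1 X141.277 Y151.526
G1 X133.553 Y119.009
M5
G0 X40.071 Y9.772
M3 S307
G1 X24.330 Y9.534 F3158
G1 X19.239 Y24.432
G1 X31.835 Y33.876
G1 X44.710 Y24.816
G1 X40.071 Y9.772
M5
G0 X87.297 Y28.286
M3 S307
G1 X23.442 Y40.512 F3158
G1 X112.491 Y151.597
G1 X30.245 Y96.338
G1 X21.452 Y91.563
G1 X95.907 Y140.415
M5
G0 X6.718 Y134.987
M3 S547
G1 X55.620 Y95.408 F1921
G1 X71.071 Y46.735
G1 X59.788 Y91.544
G1 X143.654 Y55.156
M5
G0 X0.000 Y0.000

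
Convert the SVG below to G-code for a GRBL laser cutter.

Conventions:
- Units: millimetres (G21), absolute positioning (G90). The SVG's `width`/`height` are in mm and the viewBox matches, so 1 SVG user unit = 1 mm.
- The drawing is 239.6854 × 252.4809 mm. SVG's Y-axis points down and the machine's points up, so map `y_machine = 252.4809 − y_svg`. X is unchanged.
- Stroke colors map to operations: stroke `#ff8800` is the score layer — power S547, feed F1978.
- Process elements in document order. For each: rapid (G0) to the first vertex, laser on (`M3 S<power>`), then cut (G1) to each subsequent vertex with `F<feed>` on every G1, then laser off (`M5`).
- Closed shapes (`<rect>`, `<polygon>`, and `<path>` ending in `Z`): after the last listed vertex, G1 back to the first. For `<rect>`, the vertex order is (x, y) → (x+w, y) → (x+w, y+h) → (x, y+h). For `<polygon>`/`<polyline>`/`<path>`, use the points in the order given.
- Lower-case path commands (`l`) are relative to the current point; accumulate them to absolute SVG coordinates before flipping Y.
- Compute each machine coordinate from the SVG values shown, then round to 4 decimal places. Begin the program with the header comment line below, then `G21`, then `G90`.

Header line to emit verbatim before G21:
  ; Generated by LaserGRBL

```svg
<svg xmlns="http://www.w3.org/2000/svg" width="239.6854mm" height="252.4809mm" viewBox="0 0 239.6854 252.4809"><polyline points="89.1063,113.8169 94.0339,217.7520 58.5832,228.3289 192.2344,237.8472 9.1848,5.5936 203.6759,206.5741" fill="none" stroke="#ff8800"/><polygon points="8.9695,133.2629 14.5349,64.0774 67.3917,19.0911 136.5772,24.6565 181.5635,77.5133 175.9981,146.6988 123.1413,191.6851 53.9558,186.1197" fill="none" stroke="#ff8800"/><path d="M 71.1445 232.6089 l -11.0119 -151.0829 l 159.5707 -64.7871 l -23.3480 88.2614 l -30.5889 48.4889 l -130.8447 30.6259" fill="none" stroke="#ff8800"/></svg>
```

; Generated by LaserGRBL
G21
G90
G0 X89.1063 Y138.6640
M3 S547
G1 X94.0339 Y34.7289 F1978
G1 X58.5832 Y24.1520 F1978
G1 X192.2344 Y14.6337 F1978
G1 X9.1848 Y246.8873 F1978
G1 X203.6759 Y45.9068 F1978
M5
G0 X8.9695 Y119.2180
M3 S547
G1 X14.5349 Y188.4035 F1978
G1 X67.3917 Y233.3898 F1978
G1 X136.5772 Y227.8244 F1978
G1 X181.5635 Y174.9676 F1978
G1 X175.9981 Y105.7821 F1978
G1 X123.1413 Y60.7958 F1978
G1 X53.9558 Y66.3612 F1978
G1 X8.9695 Y119.2180 F1978
M5
G0 X71.1445 Y19.8720
M3 S547
G1 X60.1326 Y170.9549 F1978
G1 X219.7033 Y235.7420 F1978
G1 X196.3553 Y147.4806 F1978
G1 X165.7664 Y98.9917 F1978
G1 X34.9217 Y68.3658 F1978
M5

Since the viewBox matches the mm dimensions, user units are millimetres directly. The only transform is the Y-flip y_m = 252.4809 − y_svg.

Shape 1 is a open polyline drawn with `<polyline>`. Its stroke #ff8800 means score at S547, F1978. After flipping Y the toolpath is (89.1063,138.6640) → (94.0339,34.7289) → (58.5832,24.1520) → (192.2344,14.6337) → (9.1848,246.8873) → (203.6759,45.9068).

Shape 2 is a regular polygon drawn with `<polygon>`. Its stroke #ff8800 means score at S547, F1978. After flipping Y the toolpath is (8.9695,119.2180) → (14.5349,188.4035) → (67.3917,233.3898) → (136.5772,227.8244) → (181.5635,174.9676) → (175.9981,105.7821) → (123.1413,60.7958) → (53.9558,66.3612) → (8.9695,119.2180), returning to the start.

Shape 3 is a open polyline drawn with `<path>`. Its stroke #ff8800 means score at S547, F1978. After flipping Y the toolpath is (71.1445,19.8720) → (60.1326,170.9549) → (219.7033,235.7420) → (196.3553,147.4806) → (165.7664,98.9917) → (34.9217,68.3658).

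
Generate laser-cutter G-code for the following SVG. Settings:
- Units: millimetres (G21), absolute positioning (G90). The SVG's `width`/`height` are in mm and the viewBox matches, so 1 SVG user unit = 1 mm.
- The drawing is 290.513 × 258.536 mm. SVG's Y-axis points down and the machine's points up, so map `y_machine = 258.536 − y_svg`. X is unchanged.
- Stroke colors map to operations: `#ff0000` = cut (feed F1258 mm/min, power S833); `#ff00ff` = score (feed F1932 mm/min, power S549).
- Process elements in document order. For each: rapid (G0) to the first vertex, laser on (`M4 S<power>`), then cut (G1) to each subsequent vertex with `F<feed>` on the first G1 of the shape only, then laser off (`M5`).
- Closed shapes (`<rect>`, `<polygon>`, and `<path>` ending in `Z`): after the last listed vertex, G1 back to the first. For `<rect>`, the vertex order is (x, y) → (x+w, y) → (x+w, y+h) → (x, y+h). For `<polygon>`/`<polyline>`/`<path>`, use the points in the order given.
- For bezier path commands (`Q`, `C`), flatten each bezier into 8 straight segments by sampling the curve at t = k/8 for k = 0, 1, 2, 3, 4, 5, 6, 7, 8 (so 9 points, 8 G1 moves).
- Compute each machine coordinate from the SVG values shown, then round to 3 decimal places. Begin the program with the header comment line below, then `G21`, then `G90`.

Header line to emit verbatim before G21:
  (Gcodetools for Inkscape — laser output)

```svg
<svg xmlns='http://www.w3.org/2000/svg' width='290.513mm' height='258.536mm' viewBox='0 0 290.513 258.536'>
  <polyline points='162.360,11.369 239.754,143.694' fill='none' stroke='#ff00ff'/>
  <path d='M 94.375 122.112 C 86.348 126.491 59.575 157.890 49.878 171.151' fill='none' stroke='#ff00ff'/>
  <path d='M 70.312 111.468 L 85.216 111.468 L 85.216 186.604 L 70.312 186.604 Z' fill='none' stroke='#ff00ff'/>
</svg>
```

(Gcodetools for Inkscape — laser output)
G21
G90
G0 X162.360 Y247.167
M4 S549
G1 X239.754 Y114.842 F1932
M5
G0 X94.375 Y136.424
M4 S549
G1 X90.556 Y133.604 F1932
G1 X85.400 Y128.779
G1 X79.325 Y122.480
G1 X72.753 Y115.235
G1 X66.102 Y107.574
G1 X59.793 Y100.026
G1 X54.245 Y93.120
G1 X49.878 Y87.385
M5
G0 X70.312 Y147.068
M4 S549
G1 X85.216 Y147.068 F1932
G1 X85.216 Y71.932
G1 X70.312 Y71.932
G1 X70.312 Y147.068
M5

Since the viewBox matches the mm dimensions, user units are millimetres directly. The only transform is the Y-flip y_m = 258.536 − y_svg.

Shape 1 is a line segment drawn with `<polyline>`. Its stroke #ff00ff means score at S549, F1932. After flipping Y the toolpath is (162.360,247.167) → (239.754,114.842).

Shape 2 is a cubic bezier drawn with `<path>`. Its stroke #ff00ff means score at S549, F1932. After flipping Y the toolpath is (94.375,136.424) → (90.556,133.604) → (85.400,128.779) → (79.325,122.480) → (72.753,115.235) → (66.102,107.574) → (59.793,100.026) → (54.245,93.120) → (49.878,87.385).

Shape 3 is a rectangle drawn with `<path>`. Its stroke #ff00ff means score at S549, F1932. After flipping Y the toolpath is (70.312,147.068) → (85.216,147.068) → (85.216,71.932) → (70.312,71.932) → (70.312,147.068), returning to the start.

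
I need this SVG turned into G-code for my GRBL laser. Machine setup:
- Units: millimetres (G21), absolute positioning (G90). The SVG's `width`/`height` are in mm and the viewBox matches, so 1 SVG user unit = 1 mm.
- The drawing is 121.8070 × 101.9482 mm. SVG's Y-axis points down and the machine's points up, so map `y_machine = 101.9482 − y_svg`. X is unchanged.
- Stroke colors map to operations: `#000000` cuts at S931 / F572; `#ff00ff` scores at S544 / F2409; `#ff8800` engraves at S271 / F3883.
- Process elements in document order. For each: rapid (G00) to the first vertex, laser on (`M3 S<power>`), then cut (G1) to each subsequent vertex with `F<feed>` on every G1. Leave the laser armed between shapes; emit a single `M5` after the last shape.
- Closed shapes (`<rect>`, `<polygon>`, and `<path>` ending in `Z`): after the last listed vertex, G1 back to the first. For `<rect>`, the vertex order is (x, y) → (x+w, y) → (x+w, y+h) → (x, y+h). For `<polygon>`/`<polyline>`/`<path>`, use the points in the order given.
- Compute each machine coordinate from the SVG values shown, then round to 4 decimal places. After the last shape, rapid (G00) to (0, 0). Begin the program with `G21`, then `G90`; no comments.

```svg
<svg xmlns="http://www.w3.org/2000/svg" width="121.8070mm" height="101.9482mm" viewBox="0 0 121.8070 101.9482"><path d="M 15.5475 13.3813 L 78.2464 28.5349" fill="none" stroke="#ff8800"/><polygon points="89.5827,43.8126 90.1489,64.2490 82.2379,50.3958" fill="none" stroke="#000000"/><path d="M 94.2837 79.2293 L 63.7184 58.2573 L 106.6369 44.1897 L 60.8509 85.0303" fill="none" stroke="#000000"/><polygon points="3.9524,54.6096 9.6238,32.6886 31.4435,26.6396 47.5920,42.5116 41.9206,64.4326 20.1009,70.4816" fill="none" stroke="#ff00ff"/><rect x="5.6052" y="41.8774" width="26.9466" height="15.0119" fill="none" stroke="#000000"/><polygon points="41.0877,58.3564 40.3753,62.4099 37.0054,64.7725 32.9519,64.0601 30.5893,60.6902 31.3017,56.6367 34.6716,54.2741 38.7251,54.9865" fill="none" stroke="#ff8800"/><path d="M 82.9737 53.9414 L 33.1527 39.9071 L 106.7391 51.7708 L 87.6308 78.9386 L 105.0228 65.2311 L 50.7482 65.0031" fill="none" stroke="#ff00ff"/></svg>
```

viewBox `0 0 121.8070 101.9482` with mm width/height → 1 unit = 1 mm. Flip: y_m = 101.9482 − y_svg.

**Shape 1** — `<path>` line segment, stroke `#ff8800` → engrave (S271, F3883). Machine vertices: (15.5475,88.5669) → (78.2464,73.4133). Open path.

**Shape 2** — `<polygon>` closed polygon, stroke `#000000` → cut (S931, F572). Machine vertices: (89.5827,58.1356) → (90.1489,37.6992) → (82.2379,51.5524) → (89.5827,58.1356). Closed: final G1 returns to the first vertex.

**Shape 3** — `<path>` open polyline, stroke `#000000` → cut (S931, F572). Machine vertices: (94.2837,22.7189) → (63.7184,43.6909) → (106.6369,57.7585) → (60.8509,16.9179). Open path.

**Shape 4** — `<polygon>` regular polygon, stroke `#ff00ff` → score (S544, F2409). Machine vertices: (3.9524,47.3386) → (9.6238,69.2596) → (31.4435,75.3086) → (47.5920,59.4366) → (41.9206,37.5156) → (20.1009,31.4666) → (3.9524,47.3386). Closed: final G1 returns to the first vertex.

**Shape 5** — `<rect>` rectangle, stroke `#000000` → cut (S931, F572). Machine vertices: (5.6052,60.0708) → (32.5518,60.0708) → (32.5518,45.0589) → (5.6052,45.0589) → (5.6052,60.0708). Closed: final G1 returns to the first vertex.

**Shape 6** — `<polygon>` regular polygon, stroke `#ff8800` → engrave (S271, F3883). Machine vertices: (41.0877,43.5918) → (40.3753,39.5383) → (37.0054,37.1757) → (32.9519,37.8881) → (30.5893,41.2580) → (31.3017,45.3115) → (34.6716,47.6741) → (38.7251,46.9617) → (41.0877,43.5918). Closed: final G1 returns to the first vertex.

**Shape 7** — `<path>` open polyline, stroke `#ff00ff` → score (S544, F2409). Machine vertices: (82.9737,48.0068) → (33.1527,62.0411) → (106.7391,50.1774) → (87.6308,23.0096) → (105.0228,36.7171) → (50.7482,36.9451). Open path.

G21
G90
G00 X15.5475 Y88.5669
M3 S271
G1 X78.2464 Y73.4133 F3883
G00 X89.5827 Y58.1356
M3 S931
G1 X90.1489 Y37.6992 F572
G1 X82.2379 Y51.5524 F572
G1 X89.5827 Y58.1356 F572
G00 X94.2837 Y22.7189
M3 S931
G1 X63.7184 Y43.6909 F572
G1 X106.6369 Y57.7585 F572
G1 X60.8509 Y16.9179 F572
G00 X3.9524 Y47.3386
M3 S544
G1 X9.6238 Y69.2596 F2409
G1 X31.4435 Y75.3086 F2409
G1 X47.5920 Y59.4366 F2409
G1 X41.9206 Y37.5156 F2409
G1 X20.1009 Y31.4666 F2409
G1 X3.9524 Y47.3386 F2409
G00 X5.6052 Y60.0708
M3 S931
G1 X32.5518 Y60.0708 F572
G1 X32.5518 Y45.0589 F572
G1 X5.6052 Y45.0589 F572
G1 X5.6052 Y60.0708 F572
G00 X41.0877 Y43.5918
M3 S271
G1 X40.3753 Y39.5383 F3883
G1 X37.0054 Y37.1757 F3883
G1 X32.9519 Y37.8881 F3883
G1 X30.5893 Y41.2580 F3883
G1 X31.3017 Y45.3115 F3883
G1 X34.6716 Y47.6741 F3883
G1 X38.7251 Y46.9617 F3883
G1 X41.0877 Y43.5918 F3883
G00 X82.9737 Y48.0068
M3 S544
G1 X33.1527 Y62.0411 F2409
G1 X106.7391 Y50.1774 F2409
G1 X87.6308 Y23.0096 F2409
G1 X105.0228 Y36.7171 F2409
G1 X50.7482 Y36.9451 F2409
M5
G00 X0.0000 Y0.0000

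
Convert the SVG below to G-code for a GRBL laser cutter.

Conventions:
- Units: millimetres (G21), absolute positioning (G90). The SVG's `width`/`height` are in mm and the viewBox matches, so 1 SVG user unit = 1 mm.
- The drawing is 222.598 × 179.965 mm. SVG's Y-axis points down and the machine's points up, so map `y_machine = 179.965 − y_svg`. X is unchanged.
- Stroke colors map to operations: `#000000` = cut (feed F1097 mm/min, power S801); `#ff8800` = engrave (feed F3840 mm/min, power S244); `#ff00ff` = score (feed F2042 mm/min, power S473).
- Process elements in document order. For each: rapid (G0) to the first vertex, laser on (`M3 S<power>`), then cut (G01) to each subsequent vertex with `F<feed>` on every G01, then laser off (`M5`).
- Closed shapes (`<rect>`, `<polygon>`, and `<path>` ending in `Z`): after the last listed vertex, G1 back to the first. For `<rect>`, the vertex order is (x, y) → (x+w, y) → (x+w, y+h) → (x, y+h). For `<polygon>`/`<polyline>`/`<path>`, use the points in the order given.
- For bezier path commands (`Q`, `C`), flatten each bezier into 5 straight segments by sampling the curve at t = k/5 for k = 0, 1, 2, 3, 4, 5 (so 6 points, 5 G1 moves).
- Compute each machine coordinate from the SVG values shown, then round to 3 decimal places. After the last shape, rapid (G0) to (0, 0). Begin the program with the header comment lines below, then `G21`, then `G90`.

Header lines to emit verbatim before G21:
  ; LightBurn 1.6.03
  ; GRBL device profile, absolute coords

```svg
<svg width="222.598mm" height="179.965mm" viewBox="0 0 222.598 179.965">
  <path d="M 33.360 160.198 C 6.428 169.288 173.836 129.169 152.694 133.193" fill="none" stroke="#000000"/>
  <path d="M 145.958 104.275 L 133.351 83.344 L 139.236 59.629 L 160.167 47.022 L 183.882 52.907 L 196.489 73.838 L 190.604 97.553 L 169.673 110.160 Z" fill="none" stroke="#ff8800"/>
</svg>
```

viewBox `0 0 222.598 179.965` with mm width/height → 1 unit = 1 mm. Flip: y_m = 179.965 − y_svg.

**Shape 1** — `<path>` cubic bezier, stroke `#000000` → cut (S801, F1097). Control points (SVG): P0=(33.360,160.198), P1=(6.428,169.288), P2=(173.836,129.169), P3=(152.694,133.193); sampled at t=k/5. Machine vertices: (33.360,19.767) → (37.458,19.471) → (69.820,26.505) → (112.065,36.387) → (145.816,44.636) → (152.694,46.772). Open path.

**Shape 2** — `<path>` regular polygon, stroke `#ff8800` → engrave (S244, F3840). Machine vertices: (145.958,75.690) → (133.351,96.621) → (139.236,120.336) → (160.167,132.943) → (183.882,127.058) → (196.489,106.127) → (190.604,82.412) → (169.673,69.805) → (145.958,75.690). Closed: final G1 returns to the first vertex.

; LightBurn 1.6.03
; GRBL device profile, absolute coords
G21
G90
G0 X33.360 Y19.767
M3 S801
G01 X37.458 Y19.471 F1097
G01 X69.820 Y26.505 F1097
G01 X112.065 Y36.387 F1097
G01 X145.816 Y44.636 F1097
G01 X152.694 Y46.772 F1097
M5
G0 X145.958 Y75.690
M3 S244
G01 X133.351 Y96.621 F3840
G01 X139.236 Y120.336 F3840
G01 X160.167 Y132.943 F3840
G01 X183.882 Y127.058 F3840
G01 X196.489 Y106.127 F3840
G01 X190.604 Y82.412 F3840
G01 X169.673 Y69.805 F3840
G01 X145.958 Y75.690 F3840
M5
G0 X0.000 Y0.000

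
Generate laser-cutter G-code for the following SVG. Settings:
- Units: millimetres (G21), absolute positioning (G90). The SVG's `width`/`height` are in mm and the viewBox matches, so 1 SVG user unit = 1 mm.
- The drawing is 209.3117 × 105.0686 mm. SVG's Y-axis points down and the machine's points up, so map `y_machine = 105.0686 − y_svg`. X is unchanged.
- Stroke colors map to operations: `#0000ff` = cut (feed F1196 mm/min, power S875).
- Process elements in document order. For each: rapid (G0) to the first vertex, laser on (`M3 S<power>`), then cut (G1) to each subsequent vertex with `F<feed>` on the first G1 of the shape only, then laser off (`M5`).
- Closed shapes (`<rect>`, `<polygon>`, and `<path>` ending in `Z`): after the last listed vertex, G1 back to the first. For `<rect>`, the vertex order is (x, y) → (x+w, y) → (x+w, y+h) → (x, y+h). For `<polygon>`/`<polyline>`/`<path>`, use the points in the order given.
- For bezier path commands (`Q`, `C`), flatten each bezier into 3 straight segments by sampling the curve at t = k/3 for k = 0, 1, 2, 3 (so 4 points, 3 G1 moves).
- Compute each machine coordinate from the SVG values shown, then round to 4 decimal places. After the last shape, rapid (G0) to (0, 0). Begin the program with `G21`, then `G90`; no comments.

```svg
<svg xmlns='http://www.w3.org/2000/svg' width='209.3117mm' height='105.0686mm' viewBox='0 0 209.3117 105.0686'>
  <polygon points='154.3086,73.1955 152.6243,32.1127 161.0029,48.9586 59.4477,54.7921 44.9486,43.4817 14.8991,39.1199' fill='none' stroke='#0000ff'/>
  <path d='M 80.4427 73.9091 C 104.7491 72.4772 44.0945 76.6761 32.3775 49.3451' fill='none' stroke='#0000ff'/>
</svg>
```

G21
G90
G0 X154.3086 Y31.8731
M3 S875
G1 X152.6243 Y72.9559 F1196
G1 X161.0029 Y56.1100
G1 X59.4477 Y50.2765
G1 X44.9486 Y61.5869
G1 X14.8991 Y65.9487
G1 X154.3086 Y31.8731
M5
G0 X80.4427 Y31.1595
M3 S875
G1 X81.3880 Y32.0908 F1196
G1 X55.4478 Y37.5261
G1 X32.3775 Y55.7235
M5
G0 X0.0000 Y0.0000

Since the viewBox matches the mm dimensions, user units are millimetres directly. The only transform is the Y-flip y_m = 105.0686 − y_svg.

Shape 1 is a closed polygon drawn with `<polygon>`. Its stroke #0000ff means cut at S875, F1196. After flipping Y the toolpath is (154.3086,31.8731) → (152.6243,72.9559) → (161.0029,56.1100) → (59.4477,50.2765) → (44.9486,61.5869) → (14.8991,65.9487) → (154.3086,31.8731), returning to the start.

Shape 2 is a cubic bezier drawn with `<path>`. Its stroke #0000ff means cut at S875, F1196. After flipping Y the toolpath is (80.4427,31.1595) → (81.3880,32.0908) → (55.4478,37.5261) → (32.3775,55.7235).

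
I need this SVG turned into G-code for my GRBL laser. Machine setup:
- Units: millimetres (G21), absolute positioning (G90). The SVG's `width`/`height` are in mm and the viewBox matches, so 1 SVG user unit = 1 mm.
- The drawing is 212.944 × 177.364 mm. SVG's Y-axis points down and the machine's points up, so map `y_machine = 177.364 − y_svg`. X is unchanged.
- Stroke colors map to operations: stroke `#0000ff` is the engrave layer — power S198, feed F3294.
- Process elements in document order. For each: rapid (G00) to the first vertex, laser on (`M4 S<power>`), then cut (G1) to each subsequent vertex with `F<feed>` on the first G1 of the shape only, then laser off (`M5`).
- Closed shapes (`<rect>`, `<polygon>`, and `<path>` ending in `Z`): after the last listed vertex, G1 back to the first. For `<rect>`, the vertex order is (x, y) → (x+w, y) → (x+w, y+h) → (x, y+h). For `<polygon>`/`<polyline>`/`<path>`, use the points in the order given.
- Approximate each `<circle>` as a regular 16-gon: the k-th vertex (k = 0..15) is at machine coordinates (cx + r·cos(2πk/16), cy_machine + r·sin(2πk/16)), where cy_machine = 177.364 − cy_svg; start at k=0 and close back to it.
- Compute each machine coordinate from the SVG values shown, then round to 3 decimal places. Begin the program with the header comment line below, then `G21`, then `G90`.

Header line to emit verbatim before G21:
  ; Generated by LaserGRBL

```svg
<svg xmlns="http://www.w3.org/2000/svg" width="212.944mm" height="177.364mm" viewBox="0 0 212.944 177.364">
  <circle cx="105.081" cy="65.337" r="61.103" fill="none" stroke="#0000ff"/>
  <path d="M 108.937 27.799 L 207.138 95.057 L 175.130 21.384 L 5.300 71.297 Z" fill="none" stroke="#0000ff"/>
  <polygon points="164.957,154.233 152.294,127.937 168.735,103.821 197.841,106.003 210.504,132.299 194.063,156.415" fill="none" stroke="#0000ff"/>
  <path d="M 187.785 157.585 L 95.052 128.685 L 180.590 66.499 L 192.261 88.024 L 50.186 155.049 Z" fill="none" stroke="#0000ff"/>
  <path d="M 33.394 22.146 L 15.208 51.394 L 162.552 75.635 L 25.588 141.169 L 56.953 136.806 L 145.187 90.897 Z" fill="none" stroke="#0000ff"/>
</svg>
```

; Generated by LaserGRBL
G21
G90
G00 X166.184 Y112.027
M4 S198
G1 X161.533 Y135.410 F3294
G1 X148.287 Y155.233
G1 X128.464 Y168.479
G1 X105.081 Y173.130
G1 X81.698 Y168.479
G1 X61.875 Y155.233
G1 X48.629 Y135.410
G1 X43.978 Y112.027
G1 X48.629 Y88.644
G1 X61.875 Y68.821
G1 X81.698 Y55.575
G1 X105.081 Y50.924
G1 X128.464 Y55.575
G1 X148.287 Y68.821
G1 X161.533 Y88.644
G1 X166.184 Y112.027
M5
G00 X108.937 Y149.565
M4 S198
G1 X207.138 Y82.307 F3294
G1 X175.130 Y155.980
G1 X5.300 Y106.067
G1 X108.937 Y149.565
M5
G00 X164.957 Y23.131
M4 S198
G1 X152.294 Y49.427 F3294
G1 X168.735 Y73.543
G1 X197.841 Y71.361
G1 X210.504 Y45.065
G1 X194.063 Y20.949
G1 X164.957 Y23.131
M5
G00 X187.785 Y19.779
M4 S198
G1 X95.052 Y48.679 F3294
G1 X180.590 Y110.865
G1 X192.261 Y89.340
G1 X50.186 Y22.315
G1 X187.785 Y19.779
M5
G00 X33.394 Y155.218
M4 S198
G1 X15.208 Y125.970 F3294
G1 X162.552 Y101.729
G1 X25.588 Y36.195
G1 X56.953 Y40.558
G1 X145.187 Y86.467
G1 X33.394 Y155.218
M5

1 u = 1 mm; y_m = 177.364 − y.

[1] `<circle>` circle, #0000ff→engrave S198 F3294: (166.184,112.027) → (161.533,135.410) → (148.287,155.233) → (128.464,168.479) → (105.081,173.130) → (81.698,168.479) → (61.875,155.233) → (48.629,135.410) → (43.978,112.027) → (48.629,88.644) → (61.875,68.821) → (81.698,55.575) → (105.081,50.924) → (128.464,55.575) → (148.287,68.821) → (161.533,88.644) → (166.184,112.027) (closed)

[2] `<path>` closed polygon, #0000ff→engrave S198 F3294: (108.937,149.565) → (207.138,82.307) → (175.130,155.980) → (5.300,106.067) → (108.937,149.565) (closed)

[3] `<polygon>` regular polygon, #0000ff→engrave S198 F3294: (164.957,23.131) → (152.294,49.427) → (168.735,73.543) → (197.841,71.361) → (210.504,45.065) → (194.063,20.949) → (164.957,23.131) (closed)

[4] `<path>` closed polygon, #0000ff→engrave S198 F3294: (187.785,19.779) → (95.052,48.679) → (180.590,110.865) → (192.261,89.340) → (50.186,22.315) → (187.785,19.779) (closed)

[5] `<path>` closed polygon, #0000ff→engrave S198 F3294: (33.394,155.218) → (15.208,125.970) → (162.552,101.729) → (25.588,36.195) → (56.953,40.558) → (145.187,86.467) → (33.394,155.218) (closed)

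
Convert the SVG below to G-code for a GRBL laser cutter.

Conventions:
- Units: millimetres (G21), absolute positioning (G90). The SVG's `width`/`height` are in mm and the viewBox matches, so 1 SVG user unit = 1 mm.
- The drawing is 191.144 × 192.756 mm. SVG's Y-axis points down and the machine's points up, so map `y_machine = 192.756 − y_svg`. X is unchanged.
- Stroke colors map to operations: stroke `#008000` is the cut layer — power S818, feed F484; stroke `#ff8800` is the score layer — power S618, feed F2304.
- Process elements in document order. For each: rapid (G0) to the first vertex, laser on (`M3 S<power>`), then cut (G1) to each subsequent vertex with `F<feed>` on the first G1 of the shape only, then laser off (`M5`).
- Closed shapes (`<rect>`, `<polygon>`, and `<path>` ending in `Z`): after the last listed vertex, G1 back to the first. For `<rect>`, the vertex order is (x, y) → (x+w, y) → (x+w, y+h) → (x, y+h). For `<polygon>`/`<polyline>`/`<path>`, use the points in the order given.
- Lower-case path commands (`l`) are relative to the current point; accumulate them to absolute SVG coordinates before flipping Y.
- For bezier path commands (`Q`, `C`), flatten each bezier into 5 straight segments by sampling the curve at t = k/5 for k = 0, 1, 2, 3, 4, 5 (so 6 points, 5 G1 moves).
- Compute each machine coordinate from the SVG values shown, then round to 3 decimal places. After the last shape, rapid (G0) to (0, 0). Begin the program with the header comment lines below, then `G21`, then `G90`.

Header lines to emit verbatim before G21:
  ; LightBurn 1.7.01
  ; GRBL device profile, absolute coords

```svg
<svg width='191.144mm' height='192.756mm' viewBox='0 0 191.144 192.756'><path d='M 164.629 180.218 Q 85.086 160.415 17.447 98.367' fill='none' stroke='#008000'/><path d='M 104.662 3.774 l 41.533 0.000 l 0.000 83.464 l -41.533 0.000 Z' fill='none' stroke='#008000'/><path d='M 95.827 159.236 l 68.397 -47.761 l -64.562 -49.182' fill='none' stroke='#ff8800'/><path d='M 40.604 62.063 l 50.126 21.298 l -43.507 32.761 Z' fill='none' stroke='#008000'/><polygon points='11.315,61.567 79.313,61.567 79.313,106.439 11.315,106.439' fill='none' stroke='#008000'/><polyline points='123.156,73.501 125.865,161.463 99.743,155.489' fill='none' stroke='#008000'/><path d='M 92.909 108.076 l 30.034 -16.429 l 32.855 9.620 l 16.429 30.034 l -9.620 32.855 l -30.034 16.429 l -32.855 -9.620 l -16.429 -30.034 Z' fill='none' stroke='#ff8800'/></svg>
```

; LightBurn 1.7.01
; GRBL device profile, absolute coords
G21
G90
G0 X164.629 Y12.538
M3 S818
G1 X133.288 Y22.149 F484
G1 X102.899 Y35.140
G1 X73.463 Y51.510
G1 X44.979 Y71.260
G1 X17.447 Y94.389
M5
G0 X104.662 Y188.982
M3 S818
G1 X146.195 Y188.982 F484
G1 X146.195 Y105.518
G1 X104.662 Y105.518
G1 X104.662 Y188.982
M5
G0 X95.827 Y33.520
M3 S618
G1 X164.224 Y81.281 F2304
G1 X99.662 Y130.463
M5
G0 X40.604 Y130.693
M3 S818
G1 X90.730 Y109.395 F484
G1 X47.223 Y76.634
G1 X40.604 Y130.693
M5
G0 X11.315 Y131.189
M3 S818
G1 X79.313 Y131.189 F484
G1 X79.313 Y86.317
G1 X11.315 Y86.317
G1 X11.315 Y131.189
M5
G0 X123.156 Y119.255
M3 S818
G1 X125.865 Y31.293 F484
G1 X99.743 Y37.267
M5
G0 X92.909 Y84.680
M3 S618
G1 X122.943 Y101.109 F2304
G1 X155.798 Y91.489
G1 X172.227 Y61.455
G1 X162.607 Y28.600
G1 X132.573 Y12.171
G1 X99.718 Y21.791
G1 X83.289 Y51.825
G1 X92.909 Y84.680
M5
G0 X0.000 Y0.000

viewBox `0 0 191.144 192.756` with mm width/height → 1 unit = 1 mm. Flip: y_m = 192.756 − y_svg.

**Shape 1** — `<path>` quadratic bezier, stroke `#008000` → cut (S818, F484). Control points (SVG): P0=(164.629,180.218), P1=(85.086,160.415), P2=(17.447,98.367); sampled at t=k/5. Machine vertices: (164.629,12.538) → (133.288,22.149) → (102.899,35.140) → (73.463,51.510) → (44.979,71.260) → (17.447,94.389). Open path.

**Shape 2** — `<path>` rectangle, stroke `#008000` → cut (S818, F484). Machine vertices: (104.662,188.982) → (146.195,188.982) → (146.195,105.518) → (104.662,105.518) → (104.662,188.982). Closed: final G1 returns to the first vertex.

**Shape 3** — `<path>` open polyline, stroke `#ff8800` → score (S618, F2304). Machine vertices: (95.827,33.520) → (164.224,81.281) → (99.662,130.463). Open path.

**Shape 4** — `<path>` regular polygon, stroke `#008000` → cut (S818, F484). Machine vertices: (40.604,130.693) → (90.730,109.395) → (47.223,76.634) → (40.604,130.693). Closed: final G1 returns to the first vertex.

**Shape 5** — `<polygon>` rectangle, stroke `#008000` → cut (S818, F484). Machine vertices: (11.315,131.189) → (79.313,131.189) → (79.313,86.317) → (11.315,86.317) → (11.315,131.189). Closed: final G1 returns to the first vertex.

**Shape 6** — `<polyline>` open polyline, stroke `#008000` → cut (S818, F484). Machine vertices: (123.156,119.255) → (125.865,31.293) → (99.743,37.267). Open path.

**Shape 7** — `<path>` regular polygon, stroke `#ff8800` → score (S618, F2304). Machine vertices: (92.909,84.680) → (122.943,101.109) → (155.798,91.489) → (172.227,61.455) → (162.607,28.600) → (132.573,12.171) → (99.718,21.791) → (83.289,51.825) → (92.909,84.680). Closed: final G1 returns to the first vertex.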